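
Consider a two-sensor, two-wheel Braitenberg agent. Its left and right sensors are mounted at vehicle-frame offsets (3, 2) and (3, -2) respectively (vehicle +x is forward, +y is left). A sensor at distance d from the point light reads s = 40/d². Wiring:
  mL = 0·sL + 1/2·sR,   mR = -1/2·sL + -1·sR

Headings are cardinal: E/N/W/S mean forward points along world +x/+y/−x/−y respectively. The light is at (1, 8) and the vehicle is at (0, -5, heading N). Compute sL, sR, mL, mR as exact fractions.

left sensor world pos  = (-2, -2); dL² = 109
right sensor world pos = (2, -2); dR² = 101
sL = 40/109 = 40/109
sR = 40/101 = 40/101
mL = 0·sL + 1/2·sR = 20/101
mR = -1/2·sL + -1·sR = -6380/11009

40/109 40/101 20/101 -6380/11009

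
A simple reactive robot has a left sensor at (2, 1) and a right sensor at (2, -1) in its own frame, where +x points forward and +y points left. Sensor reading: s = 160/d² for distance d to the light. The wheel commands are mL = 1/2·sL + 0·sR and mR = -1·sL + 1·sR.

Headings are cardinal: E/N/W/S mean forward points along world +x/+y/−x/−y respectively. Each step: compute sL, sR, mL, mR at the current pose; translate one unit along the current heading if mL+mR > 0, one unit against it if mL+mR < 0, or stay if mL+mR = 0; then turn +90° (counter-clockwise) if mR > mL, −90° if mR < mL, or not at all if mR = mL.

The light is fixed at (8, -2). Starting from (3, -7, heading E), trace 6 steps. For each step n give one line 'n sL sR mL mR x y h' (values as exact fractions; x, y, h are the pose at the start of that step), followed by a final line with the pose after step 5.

n=0: pose=(3,-7,E); sL=32/5, sR=32/9; mL=16/5, mR=-128/45; mL+mR=16/45 → advance +1; mR−mL=-272/45 → turn -1·90°
n=1: pose=(4,-7,S); sL=80/29, sR=80/37; mL=40/29, mR=-640/1073; mL+mR=840/1073 → advance +1; mR−mL=-2120/1073 → turn -1·90°
n=2: pose=(4,-8,W); sL=32/17, sR=160/61; mL=16/17, mR=768/1037; mL+mR=1744/1037 → advance +1; mR−mL=-208/1037 → turn -1·90°
n=3: pose=(3,-8,N); sL=40/13, sR=5; mL=20/13, mR=25/13; mL+mR=45/13 → advance +1; mR−mL=5/13 → turn +1·90°
n=4: pose=(3,-7,W); sL=32/17, sR=32/13; mL=16/17, mR=128/221; mL+mR=336/221 → advance +1; mR−mL=-80/221 → turn -1·90°
n=5: pose=(2,-7,N); sL=80/29, sR=80/17; mL=40/29, mR=960/493; mL+mR=1640/493 → advance +1; mR−mL=280/493 → turn +1·90°

0 32/5 32/9 16/5 -128/45 3 -7 E
1 80/29 80/37 40/29 -640/1073 4 -7 S
2 32/17 160/61 16/17 768/1037 4 -8 W
3 40/13 5 20/13 25/13 3 -8 N
4 32/17 32/13 16/17 128/221 3 -7 W
5 80/29 80/17 40/29 960/493 2 -7 N
final 2 -6 W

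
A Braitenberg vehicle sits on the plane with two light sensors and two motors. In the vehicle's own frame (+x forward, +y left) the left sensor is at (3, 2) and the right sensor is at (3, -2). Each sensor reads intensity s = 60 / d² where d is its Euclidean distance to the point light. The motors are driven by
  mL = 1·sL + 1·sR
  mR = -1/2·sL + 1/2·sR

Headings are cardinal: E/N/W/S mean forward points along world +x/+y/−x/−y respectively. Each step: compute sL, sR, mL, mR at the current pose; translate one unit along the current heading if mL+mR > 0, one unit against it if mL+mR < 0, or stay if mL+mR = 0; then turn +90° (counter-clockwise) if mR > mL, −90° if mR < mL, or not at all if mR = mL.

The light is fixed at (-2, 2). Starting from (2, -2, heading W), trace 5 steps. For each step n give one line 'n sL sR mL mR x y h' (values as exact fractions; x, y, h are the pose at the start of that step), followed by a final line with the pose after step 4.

0 60/37 12 504/37 192/37 2 -2 W
1 30 30/13 420/13 -180/13 1 -2 N
2 60/37 60/61 5880/2257 -720/2257 1 -1 E
3 5/6 3/2 7/3 1/3 2 -1 S
4 60/37 12 504/37 192/37 2 -2 W
final 1 -2 N

n=0: pose=(2,-2,W); sL=60/37, sR=12; mL=504/37, mR=192/37; mL+mR=696/37 → advance +1; mR−mL=-312/37 → turn -1·90°
n=1: pose=(1,-2,N); sL=30, sR=30/13; mL=420/13, mR=-180/13; mL+mR=240/13 → advance +1; mR−mL=-600/13 → turn -1·90°
n=2: pose=(1,-1,E); sL=60/37, sR=60/61; mL=5880/2257, mR=-720/2257; mL+mR=5160/2257 → advance +1; mR−mL=-6600/2257 → turn -1·90°
n=3: pose=(2,-1,S); sL=5/6, sR=3/2; mL=7/3, mR=1/3; mL+mR=8/3 → advance +1; mR−mL=-2 → turn -1·90°
n=4: pose=(2,-2,W); sL=60/37, sR=12; mL=504/37, mR=192/37; mL+mR=696/37 → advance +1; mR−mL=-312/37 → turn -1·90°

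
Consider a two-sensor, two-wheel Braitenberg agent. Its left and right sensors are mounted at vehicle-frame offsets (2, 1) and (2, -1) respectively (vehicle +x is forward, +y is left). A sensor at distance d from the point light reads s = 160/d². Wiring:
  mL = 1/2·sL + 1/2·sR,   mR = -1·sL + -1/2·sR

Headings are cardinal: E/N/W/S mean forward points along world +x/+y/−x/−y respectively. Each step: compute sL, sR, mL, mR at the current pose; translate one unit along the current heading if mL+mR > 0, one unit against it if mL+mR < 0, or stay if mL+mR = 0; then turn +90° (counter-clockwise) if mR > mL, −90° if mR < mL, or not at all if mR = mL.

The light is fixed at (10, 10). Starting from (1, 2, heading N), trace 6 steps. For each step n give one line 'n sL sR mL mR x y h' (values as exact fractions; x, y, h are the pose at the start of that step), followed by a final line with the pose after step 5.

0 20/17 8/5 118/85 -168/85 1 2 N
1 160/113 160/149 20960/16837 -32880/16837 1 1 E
2 80/101 80/121 8880/12221 -13720/12221 0 1 S
3 32/45 160/193 6688/8685 -9776/8685 0 2 W
4 20/17 8/5 118/85 -168/85 1 2 N
5 160/113 160/149 20960/16837 -32880/16837 1 1 E
final 0 1 S

n=0: pose=(1,2,N); sL=20/17, sR=8/5; mL=118/85, mR=-168/85; mL+mR=-10/17 → advance -1; mR−mL=-286/85 → turn -1·90°
n=1: pose=(1,1,E); sL=160/113, sR=160/149; mL=20960/16837, mR=-32880/16837; mL+mR=-80/113 → advance -1; mR−mL=-53840/16837 → turn -1·90°
n=2: pose=(0,1,S); sL=80/101, sR=80/121; mL=8880/12221, mR=-13720/12221; mL+mR=-40/101 → advance -1; mR−mL=-22600/12221 → turn -1·90°
n=3: pose=(0,2,W); sL=32/45, sR=160/193; mL=6688/8685, mR=-9776/8685; mL+mR=-16/45 → advance -1; mR−mL=-5488/2895 → turn -1·90°
n=4: pose=(1,2,N); sL=20/17, sR=8/5; mL=118/85, mR=-168/85; mL+mR=-10/17 → advance -1; mR−mL=-286/85 → turn -1·90°
n=5: pose=(1,1,E); sL=160/113, sR=160/149; mL=20960/16837, mR=-32880/16837; mL+mR=-80/113 → advance -1; mR−mL=-53840/16837 → turn -1·90°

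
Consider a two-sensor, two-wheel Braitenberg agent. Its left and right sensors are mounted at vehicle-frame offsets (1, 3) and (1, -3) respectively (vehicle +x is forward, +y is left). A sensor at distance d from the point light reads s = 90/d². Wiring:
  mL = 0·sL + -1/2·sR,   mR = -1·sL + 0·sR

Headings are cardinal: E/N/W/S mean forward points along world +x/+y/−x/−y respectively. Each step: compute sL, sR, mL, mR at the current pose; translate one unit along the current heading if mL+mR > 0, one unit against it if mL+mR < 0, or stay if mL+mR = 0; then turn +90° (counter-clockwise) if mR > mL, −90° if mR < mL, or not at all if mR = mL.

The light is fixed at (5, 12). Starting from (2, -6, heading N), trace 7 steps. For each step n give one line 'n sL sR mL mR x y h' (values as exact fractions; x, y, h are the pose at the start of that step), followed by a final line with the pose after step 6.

0 18/65 90/289 -45/289 -18/65 2 -6 N
1 9/26 45/244 -45/488 -9/26 2 -7 E
2 90/401 90/449 -45/449 -90/401 1 -7 S
3 45/233 9/25 -9/50 -45/233 1 -6 W
4 18/65 90/289 -45/289 -18/65 2 -6 N
5 9/26 45/244 -45/488 -9/26 2 -7 E
6 90/401 90/449 -45/449 -90/401 1 -7 S
final 1 -6 W

n=0: pose=(2,-6,N); sL=18/65, sR=90/289; mL=-45/289, mR=-18/65; mL+mR=-8127/18785 → advance -1; mR−mL=-2277/18785 → turn -1·90°
n=1: pose=(2,-7,E); sL=9/26, sR=45/244; mL=-45/488, mR=-9/26; mL+mR=-2781/6344 → advance -1; mR−mL=-1611/6344 → turn -1·90°
n=2: pose=(1,-7,S); sL=90/401, sR=90/449; mL=-45/449, mR=-90/401; mL+mR=-58455/180049 → advance -1; mR−mL=-22365/180049 → turn -1·90°
n=3: pose=(1,-6,W); sL=45/233, sR=9/25; mL=-9/50, mR=-45/233; mL+mR=-4347/11650 → advance -1; mR−mL=-153/11650 → turn -1·90°
n=4: pose=(2,-6,N); sL=18/65, sR=90/289; mL=-45/289, mR=-18/65; mL+mR=-8127/18785 → advance -1; mR−mL=-2277/18785 → turn -1·90°
n=5: pose=(2,-7,E); sL=9/26, sR=45/244; mL=-45/488, mR=-9/26; mL+mR=-2781/6344 → advance -1; mR−mL=-1611/6344 → turn -1·90°
n=6: pose=(1,-7,S); sL=90/401, sR=90/449; mL=-45/449, mR=-90/401; mL+mR=-58455/180049 → advance -1; mR−mL=-22365/180049 → turn -1·90°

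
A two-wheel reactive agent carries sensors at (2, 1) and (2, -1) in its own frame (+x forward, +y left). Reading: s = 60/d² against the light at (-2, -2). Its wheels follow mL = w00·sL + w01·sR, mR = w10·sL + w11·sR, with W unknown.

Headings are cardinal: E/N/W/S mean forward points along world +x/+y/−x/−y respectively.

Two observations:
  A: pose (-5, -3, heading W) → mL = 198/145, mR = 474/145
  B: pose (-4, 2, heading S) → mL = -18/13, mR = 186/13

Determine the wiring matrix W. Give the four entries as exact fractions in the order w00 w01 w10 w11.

-1/2 1 1 1/2

obs A: pose=(-5,-3,W) → sL=60/29, sR=12/5, mL=198/145, mR=474/145
obs B: pose=(-4,2,S) → sL=12, sR=60/13, mL=-18/13, mR=186/13
sensor matrix S = [[60/29, 12/5], [12, 60/13]]; det S = -36288/1885
solve [mL_A; mL_B] = S·[w00; w01] and [mR_A; mR_B] = S·[w10; w11]:
  w00 = -1/2, w01 = 1, w10 = 1, w11 = 1/2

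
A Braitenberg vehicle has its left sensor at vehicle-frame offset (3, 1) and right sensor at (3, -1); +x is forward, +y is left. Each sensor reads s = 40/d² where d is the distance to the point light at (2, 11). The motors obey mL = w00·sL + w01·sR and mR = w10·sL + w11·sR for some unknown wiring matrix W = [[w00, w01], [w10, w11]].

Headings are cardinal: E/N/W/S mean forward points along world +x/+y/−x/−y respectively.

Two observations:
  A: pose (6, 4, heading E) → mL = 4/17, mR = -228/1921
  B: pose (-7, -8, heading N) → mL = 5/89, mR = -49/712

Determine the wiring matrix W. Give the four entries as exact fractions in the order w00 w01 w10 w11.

obs A: pose=(6,4,E) → sL=8/17, sR=40/113, mL=4/17, mR=-228/1921
obs B: pose=(-7,-8,N) → sL=10/89, sR=1/8, mL=5/89, mR=-49/712
sensor matrix S = [[8/17, 40/113], [10/89, 1/8]]; det S = 3257/170969
solve [mL_A; mL_B] = S·[w00; w01] and [mR_A; mR_B] = S·[w10; w11]:
  w00 = 1/2, w01 = 0, w10 = 1/2, w11 = -1

1/2 0 1/2 -1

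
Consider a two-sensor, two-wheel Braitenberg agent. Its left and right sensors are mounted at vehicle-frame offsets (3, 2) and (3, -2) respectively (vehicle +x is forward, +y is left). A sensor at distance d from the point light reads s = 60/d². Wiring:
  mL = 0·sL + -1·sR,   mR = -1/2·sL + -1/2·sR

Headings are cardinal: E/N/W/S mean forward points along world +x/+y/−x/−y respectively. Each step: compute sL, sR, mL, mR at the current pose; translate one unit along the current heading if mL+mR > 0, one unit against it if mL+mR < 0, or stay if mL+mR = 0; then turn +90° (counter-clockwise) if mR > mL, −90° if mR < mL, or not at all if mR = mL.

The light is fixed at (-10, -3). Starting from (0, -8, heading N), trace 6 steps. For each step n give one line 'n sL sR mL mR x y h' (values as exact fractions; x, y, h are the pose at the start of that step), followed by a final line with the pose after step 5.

0 15/17 15/37 -15/37 -405/629 0 -8 N
1 12/37 60/233 -60/233 -2508/8621 0 -9 E
2 30/101 6/13 -6/13 -498/1313 -1 -9 S
3 20/51 60/193 -60/193 -3460/9843 -1 -8 E
4 15/41 3/5 -3/5 -99/205 -2 -8 S
5 12/25 60/157 -60/157 -1692/3925 -2 -7 E
final -3 -7 S

n=0: pose=(0,-8,N); sL=15/17, sR=15/37; mL=-15/37, mR=-405/629; mL+mR=-660/629 → advance -1; mR−mL=-150/629 → turn -1·90°
n=1: pose=(0,-9,E); sL=12/37, sR=60/233; mL=-60/233, mR=-2508/8621; mL+mR=-4728/8621 → advance -1; mR−mL=-288/8621 → turn -1·90°
n=2: pose=(-1,-9,S); sL=30/101, sR=6/13; mL=-6/13, mR=-498/1313; mL+mR=-1104/1313 → advance -1; mR−mL=108/1313 → turn +1·90°
n=3: pose=(-1,-8,E); sL=20/51, sR=60/193; mL=-60/193, mR=-3460/9843; mL+mR=-6520/9843 → advance -1; mR−mL=-400/9843 → turn -1·90°
n=4: pose=(-2,-8,S); sL=15/41, sR=3/5; mL=-3/5, mR=-99/205; mL+mR=-222/205 → advance -1; mR−mL=24/205 → turn +1·90°
n=5: pose=(-2,-7,E); sL=12/25, sR=60/157; mL=-60/157, mR=-1692/3925; mL+mR=-3192/3925 → advance -1; mR−mL=-192/3925 → turn -1·90°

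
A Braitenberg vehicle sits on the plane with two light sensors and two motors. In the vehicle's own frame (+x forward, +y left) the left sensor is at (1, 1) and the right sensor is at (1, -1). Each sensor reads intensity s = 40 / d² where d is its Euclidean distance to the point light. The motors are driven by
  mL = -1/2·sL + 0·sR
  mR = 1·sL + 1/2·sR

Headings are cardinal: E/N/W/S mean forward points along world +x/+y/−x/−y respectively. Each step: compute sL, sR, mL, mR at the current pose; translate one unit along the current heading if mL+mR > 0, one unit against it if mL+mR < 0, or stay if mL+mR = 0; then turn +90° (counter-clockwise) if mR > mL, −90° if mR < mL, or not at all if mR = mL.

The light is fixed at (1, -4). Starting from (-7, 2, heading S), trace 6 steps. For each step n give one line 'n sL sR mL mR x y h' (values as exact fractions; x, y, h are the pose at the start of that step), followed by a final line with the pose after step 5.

n=0: pose=(-7,2,S); sL=20/37, sR=20/53; mL=-10/37, mR=1430/1961; mL+mR=900/1961 → advance +1; mR−mL=1960/1961 → turn +1·90°
n=1: pose=(-7,1,E); sL=8/17, sR=8/13; mL=-4/17, mR=172/221; mL+mR=120/221 → advance +1; mR−mL=224/221 → turn +1·90°
n=2: pose=(-6,1,N); sL=2/5, sR=5/9; mL=-1/5, mR=61/90; mL+mR=43/90 → advance +1; mR−mL=79/90 → turn +1·90°
n=3: pose=(-6,2,W); sL=40/89, sR=40/113; mL=-20/89, mR=6300/10057; mL+mR=4040/10057 → advance +1; mR−mL=8560/10057 → turn +1·90°
n=4: pose=(-7,2,S); sL=20/37, sR=20/53; mL=-10/37, mR=1430/1961; mL+mR=900/1961 → advance +1; mR−mL=1960/1961 → turn +1·90°
n=5: pose=(-7,1,E); sL=8/17, sR=8/13; mL=-4/17, mR=172/221; mL+mR=120/221 → advance +1; mR−mL=224/221 → turn +1·90°

0 20/37 20/53 -10/37 1430/1961 -7 2 S
1 8/17 8/13 -4/17 172/221 -7 1 E
2 2/5 5/9 -1/5 61/90 -6 1 N
3 40/89 40/113 -20/89 6300/10057 -6 2 W
4 20/37 20/53 -10/37 1430/1961 -7 2 S
5 8/17 8/13 -4/17 172/221 -7 1 E
final -6 1 N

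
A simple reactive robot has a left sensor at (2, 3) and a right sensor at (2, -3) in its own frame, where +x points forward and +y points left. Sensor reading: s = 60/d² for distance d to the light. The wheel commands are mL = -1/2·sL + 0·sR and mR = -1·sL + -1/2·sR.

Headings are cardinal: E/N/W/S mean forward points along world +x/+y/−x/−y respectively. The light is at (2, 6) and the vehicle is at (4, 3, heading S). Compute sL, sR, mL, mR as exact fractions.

6/5 30/13 -3/5 -153/65

left sensor world pos  = (7, 1); dL² = 50
right sensor world pos = (1, 1); dR² = 26
sL = 60/50 = 6/5
sR = 60/26 = 30/13
mL = -1/2·sL + 0·sR = -3/5
mR = -1·sL + -1/2·sR = -153/65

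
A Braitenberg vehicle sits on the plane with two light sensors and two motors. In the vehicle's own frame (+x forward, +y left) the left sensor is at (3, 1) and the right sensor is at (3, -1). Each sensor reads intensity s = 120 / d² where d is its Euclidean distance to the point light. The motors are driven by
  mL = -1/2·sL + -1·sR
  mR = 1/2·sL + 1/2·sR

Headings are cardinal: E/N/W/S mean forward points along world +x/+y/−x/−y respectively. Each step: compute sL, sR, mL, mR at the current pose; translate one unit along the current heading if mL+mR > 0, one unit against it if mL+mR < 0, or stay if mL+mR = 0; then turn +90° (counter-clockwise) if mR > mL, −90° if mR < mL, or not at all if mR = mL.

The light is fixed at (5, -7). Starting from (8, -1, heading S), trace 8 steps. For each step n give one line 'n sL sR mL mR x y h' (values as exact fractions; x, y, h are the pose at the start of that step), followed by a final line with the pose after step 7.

n=0: pose=(8,-1,S); sL=24/5, sR=120/13; mL=-756/65, mR=456/65; mL+mR=-60/13 → advance -1; mR−mL=1212/65 → turn +1·90°
n=1: pose=(8,0,E); sL=6/5, sR=5/3; mL=-34/15, mR=43/30; mL+mR=-5/6 → advance -1; mR−mL=37/10 → turn +1·90°
n=2: pose=(7,0,N); sL=120/101, sR=120/109; mL=-18660/11009, mR=12600/11009; mL+mR=-60/109 → advance -1; mR−mL=31260/11009 → turn +1·90°
n=3: pose=(7,-1,W); sL=60/13, sR=12/5; mL=-306/65, mR=228/65; mL+mR=-6/5 → advance -1; mR−mL=534/65 → turn +1·90°
n=4: pose=(8,-1,S); sL=24/5, sR=120/13; mL=-756/65, mR=456/65; mL+mR=-60/13 → advance -1; mR−mL=1212/65 → turn +1·90°
n=5: pose=(8,0,E); sL=6/5, sR=5/3; mL=-34/15, mR=43/30; mL+mR=-5/6 → advance -1; mR−mL=37/10 → turn +1·90°
n=6: pose=(7,0,N); sL=120/101, sR=120/109; mL=-18660/11009, mR=12600/11009; mL+mR=-60/109 → advance -1; mR−mL=31260/11009 → turn +1·90°
n=7: pose=(7,-1,W); sL=60/13, sR=12/5; mL=-306/65, mR=228/65; mL+mR=-6/5 → advance -1; mR−mL=534/65 → turn +1·90°

0 24/5 120/13 -756/65 456/65 8 -1 S
1 6/5 5/3 -34/15 43/30 8 0 E
2 120/101 120/109 -18660/11009 12600/11009 7 0 N
3 60/13 12/5 -306/65 228/65 7 -1 W
4 24/5 120/13 -756/65 456/65 8 -1 S
5 6/5 5/3 -34/15 43/30 8 0 E
6 120/101 120/109 -18660/11009 12600/11009 7 0 N
7 60/13 12/5 -306/65 228/65 7 -1 W
final 8 -1 S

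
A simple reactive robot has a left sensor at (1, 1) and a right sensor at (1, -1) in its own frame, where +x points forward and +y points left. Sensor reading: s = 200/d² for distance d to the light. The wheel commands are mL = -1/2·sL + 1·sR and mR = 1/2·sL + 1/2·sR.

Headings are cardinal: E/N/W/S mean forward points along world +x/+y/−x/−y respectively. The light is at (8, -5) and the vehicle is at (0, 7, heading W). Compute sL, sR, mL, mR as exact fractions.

left sensor world pos  = (-1, 6); dL² = 202
right sensor world pos = (-1, 8); dR² = 250
sL = 200/202 = 100/101
sR = 200/250 = 4/5
mL = -1/2·sL + 1·sR = 154/505
mR = 1/2·sL + 1/2·sR = 452/505

100/101 4/5 154/505 452/505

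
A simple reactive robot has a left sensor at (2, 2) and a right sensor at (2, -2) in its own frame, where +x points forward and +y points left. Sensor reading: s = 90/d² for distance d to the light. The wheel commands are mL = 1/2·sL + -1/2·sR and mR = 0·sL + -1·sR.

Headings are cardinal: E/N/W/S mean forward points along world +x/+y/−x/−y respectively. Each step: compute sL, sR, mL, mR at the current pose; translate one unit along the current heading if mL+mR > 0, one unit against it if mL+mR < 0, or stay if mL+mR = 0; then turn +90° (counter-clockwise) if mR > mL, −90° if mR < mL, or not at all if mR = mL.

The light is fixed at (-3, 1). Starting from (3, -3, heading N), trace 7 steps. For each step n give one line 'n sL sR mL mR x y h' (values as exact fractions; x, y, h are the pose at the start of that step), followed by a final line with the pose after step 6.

0 9/2 45/34 27/17 -45/34 3 -3 N
1 18/13 90/89 216/1157 -90/89 3 -2 E
2 45/37 45/17 -450/629 -45/17 2 -2 S
3 18/5 10 -16/5 -10 2 -1 W
4 45/8 45/32 135/64 -45/32 3 -1 N
5 18/13 90/73 72/949 -90/73 3 0 E
6 45/29 5 -50/29 -5 2 0 S
final 2 1 W

n=0: pose=(3,-3,N); sL=9/2, sR=45/34; mL=27/17, mR=-45/34; mL+mR=9/34 → advance +1; mR−mL=-99/34 → turn -1·90°
n=1: pose=(3,-2,E); sL=18/13, sR=90/89; mL=216/1157, mR=-90/89; mL+mR=-954/1157 → advance -1; mR−mL=-1386/1157 → turn -1·90°
n=2: pose=(2,-2,S); sL=45/37, sR=45/17; mL=-450/629, mR=-45/17; mL+mR=-2115/629 → advance -1; mR−mL=-1215/629 → turn -1·90°
n=3: pose=(2,-1,W); sL=18/5, sR=10; mL=-16/5, mR=-10; mL+mR=-66/5 → advance -1; mR−mL=-34/5 → turn -1·90°
n=4: pose=(3,-1,N); sL=45/8, sR=45/32; mL=135/64, mR=-45/32; mL+mR=45/64 → advance +1; mR−mL=-225/64 → turn -1·90°
n=5: pose=(3,0,E); sL=18/13, sR=90/73; mL=72/949, mR=-90/73; mL+mR=-1098/949 → advance -1; mR−mL=-1242/949 → turn -1·90°
n=6: pose=(2,0,S); sL=45/29, sR=5; mL=-50/29, mR=-5; mL+mR=-195/29 → advance -1; mR−mL=-95/29 → turn -1·90°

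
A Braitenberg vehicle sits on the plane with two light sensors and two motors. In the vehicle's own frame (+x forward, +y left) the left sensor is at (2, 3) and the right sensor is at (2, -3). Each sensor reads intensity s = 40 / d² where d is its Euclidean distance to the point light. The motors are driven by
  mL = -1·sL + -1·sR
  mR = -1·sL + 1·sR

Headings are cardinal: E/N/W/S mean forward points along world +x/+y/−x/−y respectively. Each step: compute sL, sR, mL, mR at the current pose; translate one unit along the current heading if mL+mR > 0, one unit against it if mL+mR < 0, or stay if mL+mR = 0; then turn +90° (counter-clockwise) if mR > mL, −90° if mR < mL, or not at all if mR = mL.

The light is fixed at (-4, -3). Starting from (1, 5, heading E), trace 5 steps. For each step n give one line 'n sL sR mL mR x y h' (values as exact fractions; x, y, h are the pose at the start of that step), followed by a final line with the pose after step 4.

n=0: pose=(1,5,E); sL=4/17, sR=20/37; mL=-488/629, mR=192/629; mL+mR=-8/17 → advance -1; mR−mL=40/37 → turn +1·90°
n=1: pose=(0,5,N); sL=40/101, sR=40/149; mL=-10000/15049, mR=-1920/15049; mL+mR=-80/101 → advance -1; mR−mL=80/149 → turn +1·90°
n=2: pose=(0,4,W); sL=2, sR=5/13; mL=-31/13, mR=-21/13; mL+mR=-4 → advance -1; mR−mL=10/13 → turn +1·90°
n=3: pose=(1,4,S); sL=40/89, sR=40/29; mL=-4720/2581, mR=2400/2581; mL+mR=-80/89 → advance -1; mR−mL=80/29 → turn +1·90°
n=4: pose=(1,5,E); sL=4/17, sR=20/37; mL=-488/629, mR=192/629; mL+mR=-8/17 → advance -1; mR−mL=40/37 → turn +1·90°

0 4/17 20/37 -488/629 192/629 1 5 E
1 40/101 40/149 -10000/15049 -1920/15049 0 5 N
2 2 5/13 -31/13 -21/13 0 4 W
3 40/89 40/29 -4720/2581 2400/2581 1 4 S
4 4/17 20/37 -488/629 192/629 1 5 E
final 0 5 N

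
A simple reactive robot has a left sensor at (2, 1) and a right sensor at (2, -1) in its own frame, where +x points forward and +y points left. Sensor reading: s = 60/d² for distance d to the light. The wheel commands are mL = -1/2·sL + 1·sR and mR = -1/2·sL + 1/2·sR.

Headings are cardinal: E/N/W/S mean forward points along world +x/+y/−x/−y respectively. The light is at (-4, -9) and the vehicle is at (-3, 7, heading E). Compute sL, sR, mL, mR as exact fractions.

30/149 10/39 905/5811 160/5811

left sensor world pos  = (-1, 8); dL² = 298
right sensor world pos = (-1, 6); dR² = 234
sL = 60/298 = 30/149
sR = 60/234 = 10/39
mL = -1/2·sL + 1·sR = 905/5811
mR = -1/2·sL + 1/2·sR = 160/5811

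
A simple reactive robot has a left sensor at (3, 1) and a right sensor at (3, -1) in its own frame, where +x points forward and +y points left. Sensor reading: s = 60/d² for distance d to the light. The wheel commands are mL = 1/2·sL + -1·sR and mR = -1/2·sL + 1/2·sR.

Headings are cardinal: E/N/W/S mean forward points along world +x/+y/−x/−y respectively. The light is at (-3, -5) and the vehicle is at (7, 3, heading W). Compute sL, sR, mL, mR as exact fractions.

30/49 6/13 -99/637 -48/637

left sensor world pos  = (4, 2); dL² = 98
right sensor world pos = (4, 4); dR² = 130
sL = 60/98 = 30/49
sR = 60/130 = 6/13
mL = 1/2·sL + -1·sR = -99/637
mR = -1/2·sL + 1/2·sR = -48/637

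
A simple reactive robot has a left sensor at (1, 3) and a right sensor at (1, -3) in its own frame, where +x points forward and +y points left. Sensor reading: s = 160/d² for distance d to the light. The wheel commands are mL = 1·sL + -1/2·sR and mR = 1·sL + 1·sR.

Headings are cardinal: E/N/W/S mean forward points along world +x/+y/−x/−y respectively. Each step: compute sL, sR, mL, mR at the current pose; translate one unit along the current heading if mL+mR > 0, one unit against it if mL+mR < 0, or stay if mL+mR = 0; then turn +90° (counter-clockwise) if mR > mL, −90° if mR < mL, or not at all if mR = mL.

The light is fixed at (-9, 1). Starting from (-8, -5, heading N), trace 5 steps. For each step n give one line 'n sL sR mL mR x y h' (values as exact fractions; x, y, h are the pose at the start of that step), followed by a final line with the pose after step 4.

0 160/29 160/41 4240/1189 11200/1189 -8 -5 N
1 5/2 40 -35/2 85/2 -8 -4 W
2 32/9 32/9 16/9 64/9 -9 -4 S
3 16 80/41 616/41 736/41 -9 -5 E
4 160/29 160/41 4240/1189 11200/1189 -8 -5 N
final -8 -4 W

n=0: pose=(-8,-5,N); sL=160/29, sR=160/41; mL=4240/1189, mR=11200/1189; mL+mR=15440/1189 → advance +1; mR−mL=240/41 → turn +1·90°
n=1: pose=(-8,-4,W); sL=5/2, sR=40; mL=-35/2, mR=85/2; mL+mR=25 → advance +1; mR−mL=60 → turn +1·90°
n=2: pose=(-9,-4,S); sL=32/9, sR=32/9; mL=16/9, mR=64/9; mL+mR=80/9 → advance +1; mR−mL=16/3 → turn +1·90°
n=3: pose=(-9,-5,E); sL=16, sR=80/41; mL=616/41, mR=736/41; mL+mR=1352/41 → advance +1; mR−mL=120/41 → turn +1·90°
n=4: pose=(-8,-5,N); sL=160/29, sR=160/41; mL=4240/1189, mR=11200/1189; mL+mR=15440/1189 → advance +1; mR−mL=240/41 → turn +1·90°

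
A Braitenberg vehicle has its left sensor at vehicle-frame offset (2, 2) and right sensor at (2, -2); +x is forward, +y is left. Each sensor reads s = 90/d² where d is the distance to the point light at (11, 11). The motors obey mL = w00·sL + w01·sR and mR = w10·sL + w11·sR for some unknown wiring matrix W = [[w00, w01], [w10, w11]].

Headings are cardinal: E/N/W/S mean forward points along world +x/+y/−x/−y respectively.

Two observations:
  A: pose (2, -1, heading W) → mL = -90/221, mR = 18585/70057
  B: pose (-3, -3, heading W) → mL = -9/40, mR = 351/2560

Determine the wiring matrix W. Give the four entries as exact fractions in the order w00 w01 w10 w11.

0 -1 -1/2 1

obs A: pose=(2,-1,W) → sL=90/317, sR=90/221, mL=-90/221, mR=18585/70057
obs B: pose=(-3,-3,W) → sL=45/256, sR=9/40, mL=-9/40, mR=351/2560
sensor matrix S = [[90/317, 90/221], [45/256, 9/40]]; det S = -69093/8967296
solve [mL_A; mL_B] = S·[w00; w01] and [mR_A; mR_B] = S·[w10; w11]:
  w00 = 0, w01 = -1, w10 = -1/2, w11 = 1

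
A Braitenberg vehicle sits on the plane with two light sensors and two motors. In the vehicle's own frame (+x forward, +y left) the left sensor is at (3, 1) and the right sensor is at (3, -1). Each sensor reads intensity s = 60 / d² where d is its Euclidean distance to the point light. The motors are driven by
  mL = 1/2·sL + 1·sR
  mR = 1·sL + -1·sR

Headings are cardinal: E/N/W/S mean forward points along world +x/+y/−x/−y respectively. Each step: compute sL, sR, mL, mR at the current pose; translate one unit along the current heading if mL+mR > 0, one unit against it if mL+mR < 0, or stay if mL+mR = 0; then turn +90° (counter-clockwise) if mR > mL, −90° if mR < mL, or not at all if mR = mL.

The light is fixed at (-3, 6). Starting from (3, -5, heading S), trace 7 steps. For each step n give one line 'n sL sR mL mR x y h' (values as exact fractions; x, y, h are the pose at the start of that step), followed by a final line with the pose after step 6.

n=0: pose=(3,-5,S); sL=12/49, sR=60/221; mL=4266/10829, mR=-288/10829; mL+mR=18/49 → advance +1; mR−mL=-4554/10829 → turn -1·90°
n=1: pose=(3,-6,W); sL=30/89, sR=6/13; mL=729/1157, mR=-144/1157; mL+mR=45/89 → advance +1; mR−mL=-873/1157 → turn -1·90°
n=2: pose=(2,-6,N); sL=60/97, sR=20/39; mL=3110/3783, mR=400/3783; mL+mR=90/97 → advance +1; mR−mL=-2710/3783 → turn -1·90°
n=3: pose=(2,-5,E); sL=15/41, sR=15/52; mL=1005/2132, mR=165/2132; mL+mR=45/82 → advance +1; mR−mL=-210/533 → turn -1·90°
n=4: pose=(3,-5,S); sL=12/49, sR=60/221; mL=4266/10829, mR=-288/10829; mL+mR=18/49 → advance +1; mR−mL=-4554/10829 → turn -1·90°
n=5: pose=(3,-6,W); sL=30/89, sR=6/13; mL=729/1157, mR=-144/1157; mL+mR=45/89 → advance +1; mR−mL=-873/1157 → turn -1·90°
n=6: pose=(2,-6,N); sL=60/97, sR=20/39; mL=3110/3783, mR=400/3783; mL+mR=90/97 → advance +1; mR−mL=-2710/3783 → turn -1·90°

0 12/49 60/221 4266/10829 -288/10829 3 -5 S
1 30/89 6/13 729/1157 -144/1157 3 -6 W
2 60/97 20/39 3110/3783 400/3783 2 -6 N
3 15/41 15/52 1005/2132 165/2132 2 -5 E
4 12/49 60/221 4266/10829 -288/10829 3 -5 S
5 30/89 6/13 729/1157 -144/1157 3 -6 W
6 60/97 20/39 3110/3783 400/3783 2 -6 N
final 2 -5 E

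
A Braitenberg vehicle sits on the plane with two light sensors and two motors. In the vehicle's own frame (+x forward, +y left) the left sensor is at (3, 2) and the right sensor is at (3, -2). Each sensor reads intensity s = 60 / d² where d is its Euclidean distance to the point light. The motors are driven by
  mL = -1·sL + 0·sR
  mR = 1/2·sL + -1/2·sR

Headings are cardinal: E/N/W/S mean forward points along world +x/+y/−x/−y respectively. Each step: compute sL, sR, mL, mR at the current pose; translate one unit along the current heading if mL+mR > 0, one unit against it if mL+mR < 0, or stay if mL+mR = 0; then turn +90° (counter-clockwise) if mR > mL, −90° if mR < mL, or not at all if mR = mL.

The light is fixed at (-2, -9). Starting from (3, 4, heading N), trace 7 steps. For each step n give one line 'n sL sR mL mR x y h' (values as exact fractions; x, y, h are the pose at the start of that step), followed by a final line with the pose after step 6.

0 12/53 12/61 -12/53 48/3233 3 4 N
1 15/26 3/10 -15/26 9/65 3 3 W
2 12/29 60/97 -12/29 -288/2813 4 3 S
3 10/51 30/101 -10/51 -260/5151 4 4 E
4 12/53 12/61 -12/53 48/3233 3 4 N
5 15/26 3/10 -15/26 9/65 3 3 W
6 12/29 60/97 -12/29 -288/2813 4 3 S
final 4 4 E

n=0: pose=(3,4,N); sL=12/53, sR=12/61; mL=-12/53, mR=48/3233; mL+mR=-684/3233 → advance -1; mR−mL=780/3233 → turn +1·90°
n=1: pose=(3,3,W); sL=15/26, sR=3/10; mL=-15/26, mR=9/65; mL+mR=-57/130 → advance -1; mR−mL=93/130 → turn +1·90°
n=2: pose=(4,3,S); sL=12/29, sR=60/97; mL=-12/29, mR=-288/2813; mL+mR=-1452/2813 → advance -1; mR−mL=876/2813 → turn +1·90°
n=3: pose=(4,4,E); sL=10/51, sR=30/101; mL=-10/51, mR=-260/5151; mL+mR=-1270/5151 → advance -1; mR−mL=250/1717 → turn +1·90°
n=4: pose=(3,4,N); sL=12/53, sR=12/61; mL=-12/53, mR=48/3233; mL+mR=-684/3233 → advance -1; mR−mL=780/3233 → turn +1·90°
n=5: pose=(3,3,W); sL=15/26, sR=3/10; mL=-15/26, mR=9/65; mL+mR=-57/130 → advance -1; mR−mL=93/130 → turn +1·90°
n=6: pose=(4,3,S); sL=12/29, sR=60/97; mL=-12/29, mR=-288/2813; mL+mR=-1452/2813 → advance -1; mR−mL=876/2813 → turn +1·90°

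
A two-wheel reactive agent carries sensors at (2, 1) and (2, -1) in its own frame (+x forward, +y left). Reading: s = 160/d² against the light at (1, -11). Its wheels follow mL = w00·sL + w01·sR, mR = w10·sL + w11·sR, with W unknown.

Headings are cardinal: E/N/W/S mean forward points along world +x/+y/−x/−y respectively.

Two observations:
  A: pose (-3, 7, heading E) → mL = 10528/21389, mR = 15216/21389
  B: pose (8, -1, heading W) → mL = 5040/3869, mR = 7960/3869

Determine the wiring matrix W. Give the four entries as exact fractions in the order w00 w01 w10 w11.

obs A: pose=(-3,7,E) → sL=32/73, sR=160/293, mL=10528/21389, mR=15216/21389
obs B: pose=(8,-1,W) → sL=80/53, sR=80/73, mL=5040/3869, mR=7960/3869
sensor matrix S = [[32/73, 160/293], [80/53, 80/73]]; det S = -28456960/82754041
solve [mL_A; mL_B] = S·[w00; w01] and [mR_A; mR_B] = S·[w10; w11]:
  w00 = 1/2, w01 = 1/2, w10 = 1, w11 = 1/2

1/2 1/2 1 1/2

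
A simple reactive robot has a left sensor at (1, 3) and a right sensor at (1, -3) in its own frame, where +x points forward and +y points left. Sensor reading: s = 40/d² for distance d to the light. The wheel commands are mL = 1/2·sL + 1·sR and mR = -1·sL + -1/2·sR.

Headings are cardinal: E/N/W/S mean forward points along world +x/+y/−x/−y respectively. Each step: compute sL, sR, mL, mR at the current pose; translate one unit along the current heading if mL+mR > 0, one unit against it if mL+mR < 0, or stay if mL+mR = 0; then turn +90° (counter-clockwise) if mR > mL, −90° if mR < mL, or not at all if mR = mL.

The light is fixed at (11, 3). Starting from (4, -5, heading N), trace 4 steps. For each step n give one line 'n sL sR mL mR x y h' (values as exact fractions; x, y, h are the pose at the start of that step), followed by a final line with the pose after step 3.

0 40/149 8/13 1452/1937 -1116/1937 4 -5 N
1 10/13 5/17 150/221 -405/442 4 -4 E
2 40/89 8/37 1452/3293 -1836/3293 3 -4 S
3 20/81 4/9 46/81 -38/81 3 -3 W
final 2 -3 N

n=0: pose=(4,-5,N); sL=40/149, sR=8/13; mL=1452/1937, mR=-1116/1937; mL+mR=336/1937 → advance +1; mR−mL=-2568/1937 → turn -1·90°
n=1: pose=(4,-4,E); sL=10/13, sR=5/17; mL=150/221, mR=-405/442; mL+mR=-105/442 → advance -1; mR−mL=-705/442 → turn -1·90°
n=2: pose=(3,-4,S); sL=40/89, sR=8/37; mL=1452/3293, mR=-1836/3293; mL+mR=-384/3293 → advance -1; mR−mL=-3288/3293 → turn -1·90°
n=3: pose=(3,-3,W); sL=20/81, sR=4/9; mL=46/81, mR=-38/81; mL+mR=8/81 → advance +1; mR−mL=-28/27 → turn -1·90°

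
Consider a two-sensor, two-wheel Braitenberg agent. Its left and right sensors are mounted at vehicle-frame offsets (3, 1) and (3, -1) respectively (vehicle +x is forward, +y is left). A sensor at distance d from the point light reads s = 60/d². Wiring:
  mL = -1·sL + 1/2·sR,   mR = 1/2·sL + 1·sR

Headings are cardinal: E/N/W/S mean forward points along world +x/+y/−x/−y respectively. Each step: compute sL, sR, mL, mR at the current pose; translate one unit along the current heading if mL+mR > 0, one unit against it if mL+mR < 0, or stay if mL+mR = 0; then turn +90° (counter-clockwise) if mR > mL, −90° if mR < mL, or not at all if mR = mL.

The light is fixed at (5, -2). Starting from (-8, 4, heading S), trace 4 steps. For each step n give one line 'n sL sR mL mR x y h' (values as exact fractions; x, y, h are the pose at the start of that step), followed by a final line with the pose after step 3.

n=0: pose=(-8,4,S); sL=20/51, sR=12/41; mL=-514/2091, mR=1022/2091; mL+mR=508/2091 → advance +1; mR−mL=512/697 → turn +1·90°
n=1: pose=(-8,3,E); sL=15/34, sR=15/29; mL=-90/493, mR=1455/1972; mL+mR=1095/1972 → advance +1; mR−mL=1815/1972 → turn +1·90°
n=2: pose=(-7,3,N); sL=60/233, sR=12/37; mL=-822/8621, mR=3906/8621; mL+mR=3084/8621 → advance +1; mR−mL=4728/8621 → turn +1·90°
n=3: pose=(-7,4,W); sL=6/25, sR=30/137; mL=-447/3425, mR=1161/3425; mL+mR=714/3425 → advance +1; mR−mL=1608/3425 → turn +1·90°

0 20/51 12/41 -514/2091 1022/2091 -8 4 S
1 15/34 15/29 -90/493 1455/1972 -8 3 E
2 60/233 12/37 -822/8621 3906/8621 -7 3 N
3 6/25 30/137 -447/3425 1161/3425 -7 4 W
final -8 4 S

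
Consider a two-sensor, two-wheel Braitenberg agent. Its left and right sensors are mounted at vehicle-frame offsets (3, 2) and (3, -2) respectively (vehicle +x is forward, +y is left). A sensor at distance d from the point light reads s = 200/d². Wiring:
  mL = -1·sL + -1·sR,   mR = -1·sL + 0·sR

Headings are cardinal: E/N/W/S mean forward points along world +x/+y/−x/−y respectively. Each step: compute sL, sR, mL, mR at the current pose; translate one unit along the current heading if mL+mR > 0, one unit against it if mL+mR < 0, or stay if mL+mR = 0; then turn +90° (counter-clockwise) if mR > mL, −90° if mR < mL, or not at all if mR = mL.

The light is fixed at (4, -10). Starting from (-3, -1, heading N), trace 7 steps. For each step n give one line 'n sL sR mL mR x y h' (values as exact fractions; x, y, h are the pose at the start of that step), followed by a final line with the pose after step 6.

0 8/9 200/169 -3152/1521 -8/9 -3 -1 N
1 25/17 1 -42/17 -25/17 -3 -2 W
2 200/41 200/89 -26000/3649 -200/41 -2 -2 S
3 20/13 100/29 -1880/377 -20/13 -2 -1 E
4 8/9 200/169 -3152/1521 -8/9 -3 -1 N
5 25/17 1 -42/17 -25/17 -3 -2 W
6 200/41 200/89 -26000/3649 -200/41 -2 -2 S
final -2 -1 E

n=0: pose=(-3,-1,N); sL=8/9, sR=200/169; mL=-3152/1521, mR=-8/9; mL+mR=-4504/1521 → advance -1; mR−mL=200/169 → turn +1·90°
n=1: pose=(-3,-2,W); sL=25/17, sR=1; mL=-42/17, mR=-25/17; mL+mR=-67/17 → advance -1; mR−mL=1 → turn +1·90°
n=2: pose=(-2,-2,S); sL=200/41, sR=200/89; mL=-26000/3649, mR=-200/41; mL+mR=-43800/3649 → advance -1; mR−mL=200/89 → turn +1·90°
n=3: pose=(-2,-1,E); sL=20/13, sR=100/29; mL=-1880/377, mR=-20/13; mL+mR=-2460/377 → advance -1; mR−mL=100/29 → turn +1·90°
n=4: pose=(-3,-1,N); sL=8/9, sR=200/169; mL=-3152/1521, mR=-8/9; mL+mR=-4504/1521 → advance -1; mR−mL=200/169 → turn +1·90°
n=5: pose=(-3,-2,W); sL=25/17, sR=1; mL=-42/17, mR=-25/17; mL+mR=-67/17 → advance -1; mR−mL=1 → turn +1·90°
n=6: pose=(-2,-2,S); sL=200/41, sR=200/89; mL=-26000/3649, mR=-200/41; mL+mR=-43800/3649 → advance -1; mR−mL=200/89 → turn +1·90°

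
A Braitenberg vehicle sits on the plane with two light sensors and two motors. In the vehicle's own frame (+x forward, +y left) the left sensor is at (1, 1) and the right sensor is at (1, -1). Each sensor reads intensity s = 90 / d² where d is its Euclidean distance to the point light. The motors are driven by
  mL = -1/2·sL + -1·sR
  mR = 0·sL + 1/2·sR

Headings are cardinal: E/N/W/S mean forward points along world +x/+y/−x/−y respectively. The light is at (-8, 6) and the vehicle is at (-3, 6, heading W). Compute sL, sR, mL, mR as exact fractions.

left sensor world pos  = (-4, 5); dL² = 17
right sensor world pos = (-4, 7); dR² = 17
sL = 90/17 = 90/17
sR = 90/17 = 90/17
mL = -1/2·sL + -1·sR = -135/17
mR = 0·sL + 1/2·sR = 45/17

90/17 90/17 -135/17 45/17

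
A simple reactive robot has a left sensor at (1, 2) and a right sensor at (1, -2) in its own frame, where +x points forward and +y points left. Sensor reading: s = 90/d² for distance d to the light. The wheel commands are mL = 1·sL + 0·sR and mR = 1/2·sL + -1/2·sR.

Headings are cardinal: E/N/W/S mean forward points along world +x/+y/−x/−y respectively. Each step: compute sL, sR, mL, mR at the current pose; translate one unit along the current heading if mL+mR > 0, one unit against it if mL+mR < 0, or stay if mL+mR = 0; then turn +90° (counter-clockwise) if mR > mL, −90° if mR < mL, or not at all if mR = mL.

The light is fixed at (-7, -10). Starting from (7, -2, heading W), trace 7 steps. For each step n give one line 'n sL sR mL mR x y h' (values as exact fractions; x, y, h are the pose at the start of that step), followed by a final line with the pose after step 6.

0 18/41 90/269 18/41 576/11029 7 -2 W
1 45/101 5/17 45/101 130/1717 6 -2 N
2 90/317 18/49 90/317 -648/15533 6 -1 E
3 9/32 45/104 9/32 -63/832 7 -1 S
4 18/41 90/269 18/41 576/11029 7 -2 W
5 45/101 5/17 45/101 130/1717 6 -2 N
6 90/317 18/49 90/317 -648/15533 6 -1 E
final 7 -1 S

n=0: pose=(7,-2,W); sL=18/41, sR=90/269; mL=18/41, mR=576/11029; mL+mR=5418/11029 → advance +1; mR−mL=-4266/11029 → turn -1·90°
n=1: pose=(6,-2,N); sL=45/101, sR=5/17; mL=45/101, mR=130/1717; mL+mR=895/1717 → advance +1; mR−mL=-635/1717 → turn -1·90°
n=2: pose=(6,-1,E); sL=90/317, sR=18/49; mL=90/317, mR=-648/15533; mL+mR=3762/15533 → advance +1; mR−mL=-5058/15533 → turn -1·90°
n=3: pose=(7,-1,S); sL=9/32, sR=45/104; mL=9/32, mR=-63/832; mL+mR=171/832 → advance +1; mR−mL=-297/832 → turn -1·90°
n=4: pose=(7,-2,W); sL=18/41, sR=90/269; mL=18/41, mR=576/11029; mL+mR=5418/11029 → advance +1; mR−mL=-4266/11029 → turn -1·90°
n=5: pose=(6,-2,N); sL=45/101, sR=5/17; mL=45/101, mR=130/1717; mL+mR=895/1717 → advance +1; mR−mL=-635/1717 → turn -1·90°
n=6: pose=(6,-1,E); sL=90/317, sR=18/49; mL=90/317, mR=-648/15533; mL+mR=3762/15533 → advance +1; mR−mL=-5058/15533 → turn -1·90°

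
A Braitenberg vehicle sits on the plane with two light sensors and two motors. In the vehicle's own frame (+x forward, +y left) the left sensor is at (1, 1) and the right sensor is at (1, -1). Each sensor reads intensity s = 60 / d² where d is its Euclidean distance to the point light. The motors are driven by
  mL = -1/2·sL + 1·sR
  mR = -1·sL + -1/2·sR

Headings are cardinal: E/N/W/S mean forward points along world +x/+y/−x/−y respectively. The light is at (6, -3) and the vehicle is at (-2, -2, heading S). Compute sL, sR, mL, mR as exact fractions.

left sensor world pos  = (-1, -3); dL² = 49
right sensor world pos = (-3, -3); dR² = 81
sL = 60/49 = 60/49
sR = 60/81 = 20/27
mL = -1/2·sL + 1·sR = 170/1323
mR = -1·sL + -1/2·sR = -2110/1323

60/49 20/27 170/1323 -2110/1323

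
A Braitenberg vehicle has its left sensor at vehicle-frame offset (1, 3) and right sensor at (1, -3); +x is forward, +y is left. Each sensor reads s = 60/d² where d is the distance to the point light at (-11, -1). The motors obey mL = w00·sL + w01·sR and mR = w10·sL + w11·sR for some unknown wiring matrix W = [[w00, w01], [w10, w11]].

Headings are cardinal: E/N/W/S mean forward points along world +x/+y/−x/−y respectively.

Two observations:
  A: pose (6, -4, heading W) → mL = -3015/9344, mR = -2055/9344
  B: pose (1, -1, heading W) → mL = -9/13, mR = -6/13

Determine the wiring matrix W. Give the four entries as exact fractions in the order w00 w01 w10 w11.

-1 -1/2 -1/2 -1/2

obs A: pose=(6,-4,W) → sL=15/73, sR=15/64, mL=-3015/9344, mR=-2055/9344
obs B: pose=(1,-1,W) → sL=6/13, sR=6/13, mL=-9/13, mR=-6/13
sensor matrix S = [[15/73, 15/64], [6/13, 6/13]]; det S = -405/30368
solve [mL_A; mL_B] = S·[w00; w01] and [mR_A; mR_B] = S·[w10; w11]:
  w00 = -1, w01 = -1/2, w10 = -1/2, w11 = -1/2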